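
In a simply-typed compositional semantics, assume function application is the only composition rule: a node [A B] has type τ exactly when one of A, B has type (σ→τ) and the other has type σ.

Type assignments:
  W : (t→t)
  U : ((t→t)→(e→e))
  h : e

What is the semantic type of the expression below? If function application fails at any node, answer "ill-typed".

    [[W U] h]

[W U] — U of type ((t→t)→(e→e)) combines with W of type (t→t): type (e→e).
[[W U] h] — [W U] of type (e→e) combines with h of type e: type e.

e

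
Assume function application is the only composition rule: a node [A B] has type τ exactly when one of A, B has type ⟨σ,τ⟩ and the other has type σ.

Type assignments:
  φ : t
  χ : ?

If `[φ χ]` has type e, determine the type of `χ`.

⟨t,e⟩

[φ χ] is required to be e. φ : t cannot yield e as functor, so χ : ⟨t,e⟩.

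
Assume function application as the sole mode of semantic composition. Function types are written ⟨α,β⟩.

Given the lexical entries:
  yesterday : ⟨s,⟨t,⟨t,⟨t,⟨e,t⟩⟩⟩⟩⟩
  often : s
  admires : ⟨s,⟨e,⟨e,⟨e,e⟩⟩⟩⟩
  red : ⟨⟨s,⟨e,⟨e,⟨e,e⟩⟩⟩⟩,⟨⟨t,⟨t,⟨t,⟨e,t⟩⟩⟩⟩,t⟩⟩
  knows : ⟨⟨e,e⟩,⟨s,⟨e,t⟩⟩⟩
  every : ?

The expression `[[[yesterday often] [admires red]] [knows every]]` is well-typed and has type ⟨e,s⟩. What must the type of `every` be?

For [[[yesterday often] [admires red]] [knows every]] to have type ⟨e,s⟩ with [[yesterday often] [admires red]] of type t, [knows every] must be the function: [knows every] : ⟨t,⟨e,s⟩⟩.
For [knows every] to have type ⟨t,⟨e,s⟩⟩ with knows of type ⟨⟨e,e⟩,⟨s,⟨e,t⟩⟩⟩, every must be the function: every : ⟨⟨⟨e,e⟩,⟨s,⟨e,t⟩⟩⟩,⟨t,⟨e,s⟩⟩⟩.

⟨⟨⟨e,e⟩,⟨s,⟨e,t⟩⟩⟩,⟨t,⟨e,s⟩⟩⟩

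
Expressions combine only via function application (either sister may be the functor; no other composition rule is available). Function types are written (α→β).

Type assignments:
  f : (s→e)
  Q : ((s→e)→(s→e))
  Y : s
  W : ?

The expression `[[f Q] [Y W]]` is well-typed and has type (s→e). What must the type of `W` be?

[[f Q] [Y W]] must have type (s→e). The sister [f Q] has type (s→e); that is not a function onto (s→e), so [Y W] must be the functor, of type ((s→e)→(s→e)).
[Y W] must have type ((s→e)→(s→e)). The sister Y has type s; that is not a function onto ((s→e)→(s→e)), so W must be the functor, of type (s→((s→e)→(s→e))).

(s→((s→e)→(s→e)))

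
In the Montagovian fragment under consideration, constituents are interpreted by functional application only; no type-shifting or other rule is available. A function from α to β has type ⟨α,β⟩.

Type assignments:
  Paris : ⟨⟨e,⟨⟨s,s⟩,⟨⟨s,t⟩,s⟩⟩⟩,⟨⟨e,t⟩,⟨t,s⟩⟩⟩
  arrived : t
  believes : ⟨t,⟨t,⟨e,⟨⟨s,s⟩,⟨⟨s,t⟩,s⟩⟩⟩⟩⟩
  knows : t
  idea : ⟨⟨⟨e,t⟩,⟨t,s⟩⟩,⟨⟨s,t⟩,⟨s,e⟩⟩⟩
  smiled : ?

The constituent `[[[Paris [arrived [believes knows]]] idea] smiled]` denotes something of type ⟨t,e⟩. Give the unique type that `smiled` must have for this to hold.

⟨⟨⟨s,t⟩,⟨s,e⟩⟩,⟨t,e⟩⟩

For [[[Paris [arrived [believes knows]]] idea] smiled] to have type ⟨t,e⟩ with [[Paris [arrived [believes knows]]] idea] of type ⟨⟨s,t⟩,⟨s,e⟩⟩, smiled must be the function: smiled : ⟨⟨⟨s,t⟩,⟨s,e⟩⟩,⟨t,e⟩⟩.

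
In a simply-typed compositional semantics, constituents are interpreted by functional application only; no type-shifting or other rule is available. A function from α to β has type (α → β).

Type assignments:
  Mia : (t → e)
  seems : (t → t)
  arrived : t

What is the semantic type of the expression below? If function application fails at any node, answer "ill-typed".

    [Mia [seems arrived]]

[seems arrived]: seems is (t → t), arrived is t; result t.
[Mia [seems arrived]]: Mia is (t → e), [seems arrived] is t; result e.

e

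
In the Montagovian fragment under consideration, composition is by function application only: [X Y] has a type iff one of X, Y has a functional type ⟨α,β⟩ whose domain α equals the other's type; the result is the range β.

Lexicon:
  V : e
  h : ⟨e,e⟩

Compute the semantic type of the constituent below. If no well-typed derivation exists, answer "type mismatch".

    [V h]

At [V h], h : ⟨e,e⟩ takes V : e, giving e.

e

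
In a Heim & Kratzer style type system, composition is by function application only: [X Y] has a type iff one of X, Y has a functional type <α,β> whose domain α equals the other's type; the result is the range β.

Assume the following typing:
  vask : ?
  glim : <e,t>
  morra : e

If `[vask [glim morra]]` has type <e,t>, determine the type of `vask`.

For [vask [glim morra]] to have type <e,t> with [glim morra] of type t, vask must be the function: vask : <t,<e,t>>.

<t,<e,t>>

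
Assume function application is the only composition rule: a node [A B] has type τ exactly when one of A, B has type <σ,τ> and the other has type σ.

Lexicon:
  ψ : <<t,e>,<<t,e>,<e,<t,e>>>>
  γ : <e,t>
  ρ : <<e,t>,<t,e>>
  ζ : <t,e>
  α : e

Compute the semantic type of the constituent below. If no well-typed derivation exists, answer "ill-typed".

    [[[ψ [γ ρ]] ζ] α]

[γ ρ] — ρ of type <<e,t>,<t,e>> combines with γ of type <e,t>: type <t,e>.
[ψ [γ ρ]] — ψ of type <<t,e>,<<t,e>,<e,<t,e>>>> combines with [γ ρ] of type <t,e>: type <<t,e>,<e,<t,e>>>.
[[ψ [γ ρ]] ζ] — [ψ [γ ρ]] of type <<t,e>,<e,<t,e>>> combines with ζ of type <t,e>: type <e,<t,e>>.
[[[ψ [γ ρ]] ζ] α] — [[ψ [γ ρ]] ζ] of type <e,<t,e>> combines with α of type e: type <t,e>.

<t,e>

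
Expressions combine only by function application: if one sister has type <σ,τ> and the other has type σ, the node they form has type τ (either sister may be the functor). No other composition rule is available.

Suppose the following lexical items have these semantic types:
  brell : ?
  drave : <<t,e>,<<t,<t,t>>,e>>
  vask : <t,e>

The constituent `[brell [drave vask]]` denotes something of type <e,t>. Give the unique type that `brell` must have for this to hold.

<<<t,<t,t>>,e>,<e,t>>

[brell [drave vask]] is required to be <e,t>. [drave vask] : <<t,<t,t>>,e> cannot yield <e,t> as functor, so brell : <<<t,<t,t>>,e>,<e,t>>.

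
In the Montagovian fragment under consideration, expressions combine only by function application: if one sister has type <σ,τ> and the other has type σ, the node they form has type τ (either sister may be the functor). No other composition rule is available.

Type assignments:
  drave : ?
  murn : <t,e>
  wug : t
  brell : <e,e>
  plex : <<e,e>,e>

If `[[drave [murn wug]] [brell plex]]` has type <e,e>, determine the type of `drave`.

[[drave [murn wug]] [brell plex]] is required to be <e,e>. [brell plex] : e cannot yield <e,e> as functor, so [drave [murn wug]] : <e,<e,e>>.
[drave [murn wug]] is required to be <e,<e,e>>. [murn wug] : e cannot yield <e,<e,e>> as functor, so drave : <e,<e,<e,e>>>.

<e,<e,<e,e>>>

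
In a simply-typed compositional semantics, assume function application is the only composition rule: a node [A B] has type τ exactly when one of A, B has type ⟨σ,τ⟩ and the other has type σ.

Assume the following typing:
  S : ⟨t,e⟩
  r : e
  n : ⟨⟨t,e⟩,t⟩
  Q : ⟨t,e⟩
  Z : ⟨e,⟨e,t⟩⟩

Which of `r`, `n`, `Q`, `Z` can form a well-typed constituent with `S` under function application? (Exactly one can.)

n

r : e — neither side's domain matches the other.
n — combines: n : ⟨⟨t,e⟩,t⟩ takes S : ⟨t,e⟩ as argument, giving t.
Q : ⟨t,e⟩ — neither side's domain matches the other.
Z : ⟨e,⟨e,t⟩⟩ — neither side's domain matches the other.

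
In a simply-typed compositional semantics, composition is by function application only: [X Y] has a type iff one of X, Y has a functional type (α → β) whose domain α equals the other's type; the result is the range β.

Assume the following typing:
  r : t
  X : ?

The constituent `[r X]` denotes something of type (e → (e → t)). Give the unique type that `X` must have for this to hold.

[r X] must have type (e → (e → t)). The sister r has type t; that is not a function onto (e → (e → t)), so X must be the functor, of type (t → (e → (e → t))).

(t → (e → (e → t)))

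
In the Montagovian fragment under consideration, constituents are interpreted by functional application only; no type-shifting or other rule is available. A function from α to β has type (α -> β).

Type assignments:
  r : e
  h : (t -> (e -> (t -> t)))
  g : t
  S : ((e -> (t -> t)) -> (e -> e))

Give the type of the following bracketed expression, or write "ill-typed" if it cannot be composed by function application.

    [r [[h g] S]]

e

At [h g], h : (t -> (e -> (t -> t))) takes g : t, giving (e -> (t -> t)).
At [[h g] S], S : ((e -> (t -> t)) -> (e -> e)) takes [h g] : (e -> (t -> t)), giving (e -> e).
At [r [[h g] S]], [[h g] S] : (e -> e) takes r : e, giving e.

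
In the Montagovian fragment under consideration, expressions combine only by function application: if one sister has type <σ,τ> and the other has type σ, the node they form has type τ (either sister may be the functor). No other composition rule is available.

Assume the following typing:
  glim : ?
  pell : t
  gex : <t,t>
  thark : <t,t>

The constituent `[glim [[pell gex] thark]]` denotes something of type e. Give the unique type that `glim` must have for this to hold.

[glim [[pell gex] thark]] is required to be e. [[pell gex] thark] : t cannot yield e as functor, so glim : <t,e>.

<t,e>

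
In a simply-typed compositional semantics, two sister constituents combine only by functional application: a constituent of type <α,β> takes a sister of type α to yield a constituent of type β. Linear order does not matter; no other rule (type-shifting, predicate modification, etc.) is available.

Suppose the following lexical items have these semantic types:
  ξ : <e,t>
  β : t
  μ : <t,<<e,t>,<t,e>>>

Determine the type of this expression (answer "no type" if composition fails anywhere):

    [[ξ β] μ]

[ξ β]: <e,t> and t cannot combine by function application — type clash.

no type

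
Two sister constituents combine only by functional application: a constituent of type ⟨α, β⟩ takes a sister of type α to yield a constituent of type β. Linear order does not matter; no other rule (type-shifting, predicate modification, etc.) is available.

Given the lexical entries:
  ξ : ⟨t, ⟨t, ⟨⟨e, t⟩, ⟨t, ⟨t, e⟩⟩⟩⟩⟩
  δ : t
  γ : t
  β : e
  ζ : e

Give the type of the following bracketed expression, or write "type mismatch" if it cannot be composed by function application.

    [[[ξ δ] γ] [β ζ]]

type mismatch

[ξ δ]: ξ is ⟨t, ⟨t, ⟨⟨e, t⟩, ⟨t, ⟨t, e⟩⟩⟩⟩⟩, δ is t; result ⟨t, ⟨⟨e, t⟩, ⟨t, ⟨t, e⟩⟩⟩⟩.
[[ξ δ] γ]: [ξ δ] is ⟨t, ⟨⟨e, t⟩, ⟨t, ⟨t, e⟩⟩⟩⟩, γ is t; result ⟨⟨e, t⟩, ⟨t, ⟨t, e⟩⟩⟩.
[β ζ]: e and e cannot combine by function application — type clash.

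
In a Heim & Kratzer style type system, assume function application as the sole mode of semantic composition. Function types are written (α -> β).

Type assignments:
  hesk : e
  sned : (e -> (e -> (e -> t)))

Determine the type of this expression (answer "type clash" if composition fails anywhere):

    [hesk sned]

(e -> (e -> t))

At [hesk sned], sned : (e -> (e -> (e -> t))) takes hesk : e, giving (e -> (e -> t)).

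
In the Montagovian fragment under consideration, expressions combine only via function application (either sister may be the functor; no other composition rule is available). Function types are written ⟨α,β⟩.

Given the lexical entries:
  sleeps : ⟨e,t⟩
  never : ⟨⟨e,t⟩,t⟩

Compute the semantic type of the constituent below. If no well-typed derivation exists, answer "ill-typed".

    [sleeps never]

[sleeps never]: never is ⟨⟨e,t⟩,t⟩, sleeps is ⟨e,t⟩; result t.

t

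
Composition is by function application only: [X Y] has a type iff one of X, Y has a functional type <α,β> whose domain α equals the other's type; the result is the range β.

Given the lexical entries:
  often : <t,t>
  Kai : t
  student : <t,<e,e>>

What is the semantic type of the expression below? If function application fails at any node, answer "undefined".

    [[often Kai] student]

<e,e>

[often Kai] — often of type <t,t> combines with Kai of type t: type t.
[[often Kai] student] — student of type <t,<e,e>> combines with [often Kai] of type t: type <e,e>.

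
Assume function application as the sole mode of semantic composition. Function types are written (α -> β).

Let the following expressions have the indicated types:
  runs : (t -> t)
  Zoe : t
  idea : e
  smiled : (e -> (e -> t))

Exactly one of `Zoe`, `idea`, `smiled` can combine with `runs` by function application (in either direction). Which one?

Zoe — combines: runs : (t -> t) takes Zoe : t as argument, giving t.
idea : e — neither side's domain matches the other.
smiled : (e -> (e -> t)) — neither side's domain matches the other.

Zoe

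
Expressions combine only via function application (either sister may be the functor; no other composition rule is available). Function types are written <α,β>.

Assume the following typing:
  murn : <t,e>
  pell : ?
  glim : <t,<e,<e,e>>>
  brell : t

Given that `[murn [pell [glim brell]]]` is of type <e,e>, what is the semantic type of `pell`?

<<e,<e,e>>,<<t,e>,<e,e>>>

At [murn [pell [glim brell]]] (required: <e,e>): murn is <t,e>, which is not a function with range <e,e>; hence [pell [glim brell]] is the functor — type <<t,e>,<e,e>>.
At [pell [glim brell]] (required: <<t,e>,<e,e>>): [glim brell] is <e,<e,e>>, which is not a function with range <<t,e>,<e,e>>; hence pell is the functor — type <<e,<e,e>>,<<t,e>,<e,e>>>.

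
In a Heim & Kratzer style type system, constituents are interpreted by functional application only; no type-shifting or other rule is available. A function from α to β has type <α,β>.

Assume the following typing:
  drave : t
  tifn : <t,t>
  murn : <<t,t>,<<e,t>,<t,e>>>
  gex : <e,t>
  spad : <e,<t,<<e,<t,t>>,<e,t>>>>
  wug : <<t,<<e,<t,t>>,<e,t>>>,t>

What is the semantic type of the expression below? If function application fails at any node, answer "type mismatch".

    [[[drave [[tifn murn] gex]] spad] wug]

t

[tifn murn]: <<t,t>,<<e,t>,<t,e>>> applied to <t,t> yields <<e,t>,<t,e>>.
[[tifn murn] gex]: <<e,t>,<t,e>> applied to <e,t> yields <t,e>.
[drave [[tifn murn] gex]]: <t,e> applied to t yields e.
[[drave [[tifn murn] gex]] spad]: <e,<t,<<e,<t,t>>,<e,t>>>> applied to e yields <t,<<e,<t,t>>,<e,t>>>.
[[[drave [[tifn murn] gex]] spad] wug]: <<t,<<e,<t,t>>,<e,t>>>,t> applied to <t,<<e,<t,t>>,<e,t>>> yields t.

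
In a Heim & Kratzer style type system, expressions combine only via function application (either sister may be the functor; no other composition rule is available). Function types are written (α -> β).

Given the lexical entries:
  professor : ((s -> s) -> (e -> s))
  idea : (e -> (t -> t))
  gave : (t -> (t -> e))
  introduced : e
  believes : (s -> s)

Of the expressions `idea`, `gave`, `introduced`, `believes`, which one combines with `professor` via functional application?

believes

idea : (e -> (t -> t)) — neither side's domain matches the other.
gave : (t -> (t -> e)) — neither side's domain matches the other.
introduced : e — neither side's domain matches the other.
believes — combines: professor : ((s -> s) -> (e -> s)) takes believes : (s -> s) as argument, giving (e -> s).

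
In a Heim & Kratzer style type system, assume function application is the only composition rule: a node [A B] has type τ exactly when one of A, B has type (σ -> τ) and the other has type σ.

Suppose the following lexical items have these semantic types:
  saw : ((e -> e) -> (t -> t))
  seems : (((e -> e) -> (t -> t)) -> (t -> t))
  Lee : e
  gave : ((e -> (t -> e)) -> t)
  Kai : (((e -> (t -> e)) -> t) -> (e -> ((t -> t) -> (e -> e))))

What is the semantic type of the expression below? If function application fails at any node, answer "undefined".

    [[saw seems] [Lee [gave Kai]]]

[saw seems] — seems of type (((e -> e) -> (t -> t)) -> (t -> t)) combines with saw of type ((e -> e) -> (t -> t)): type (t -> t).
[gave Kai] — Kai of type (((e -> (t -> e)) -> t) -> (e -> ((t -> t) -> (e -> e)))) combines with gave of type ((e -> (t -> e)) -> t): type (e -> ((t -> t) -> (e -> e))).
[Lee [gave Kai]] — [gave Kai] of type (e -> ((t -> t) -> (e -> e))) combines with Lee of type e: type ((t -> t) -> (e -> e)).
[[saw seems] [Lee [gave Kai]]] — [Lee [gave Kai]] of type ((t -> t) -> (e -> e)) combines with [saw seems] of type (t -> t): type (e -> e).

(e -> e)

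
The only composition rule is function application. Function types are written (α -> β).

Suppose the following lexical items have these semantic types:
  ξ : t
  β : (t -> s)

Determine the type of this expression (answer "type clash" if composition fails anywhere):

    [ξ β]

s

[ξ β]: β is (t -> s), ξ is t; result s.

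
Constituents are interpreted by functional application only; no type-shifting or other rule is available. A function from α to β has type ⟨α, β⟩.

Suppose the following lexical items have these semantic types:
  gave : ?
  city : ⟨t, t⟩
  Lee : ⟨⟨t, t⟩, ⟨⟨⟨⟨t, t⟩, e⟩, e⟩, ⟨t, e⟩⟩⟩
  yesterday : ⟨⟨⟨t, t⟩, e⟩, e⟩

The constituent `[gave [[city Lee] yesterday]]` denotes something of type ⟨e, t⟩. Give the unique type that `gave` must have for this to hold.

⟨⟨t, e⟩, ⟨e, t⟩⟩

For [gave [[city Lee] yesterday]] to have type ⟨e, t⟩ with [[city Lee] yesterday] of type ⟨t, e⟩, gave must be the function: gave : ⟨⟨t, e⟩, ⟨e, t⟩⟩.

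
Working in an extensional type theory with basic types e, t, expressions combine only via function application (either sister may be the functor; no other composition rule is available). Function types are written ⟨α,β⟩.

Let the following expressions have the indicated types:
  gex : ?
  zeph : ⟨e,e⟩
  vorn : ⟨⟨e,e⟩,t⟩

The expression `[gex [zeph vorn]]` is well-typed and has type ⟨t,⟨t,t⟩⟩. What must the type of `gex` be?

[gex [zeph vorn]] is required to be ⟨t,⟨t,t⟩⟩. [zeph vorn] : t cannot yield ⟨t,⟨t,t⟩⟩ as functor, so gex : ⟨t,⟨t,⟨t,t⟩⟩⟩.

⟨t,⟨t,⟨t,t⟩⟩⟩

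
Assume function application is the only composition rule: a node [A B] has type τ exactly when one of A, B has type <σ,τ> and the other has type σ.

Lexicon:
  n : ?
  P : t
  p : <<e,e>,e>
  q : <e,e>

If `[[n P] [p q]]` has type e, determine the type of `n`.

For [[n P] [p q]] to have type e with [p q] of type e, [n P] must be the function: [n P] : <e,e>.
For [n P] to have type <e,e> with P of type t, n must be the function: n : <t,<e,e>>.

<t,<e,e>>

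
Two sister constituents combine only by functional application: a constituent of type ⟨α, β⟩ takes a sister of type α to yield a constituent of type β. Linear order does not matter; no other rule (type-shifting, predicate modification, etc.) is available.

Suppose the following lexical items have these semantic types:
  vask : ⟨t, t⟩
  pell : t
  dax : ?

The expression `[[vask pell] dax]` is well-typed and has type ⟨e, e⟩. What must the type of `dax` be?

For [[vask pell] dax] to have type ⟨e, e⟩ with [vask pell] of type t, dax must be the function: dax : ⟨t, ⟨e, e⟩⟩.

⟨t, ⟨e, e⟩⟩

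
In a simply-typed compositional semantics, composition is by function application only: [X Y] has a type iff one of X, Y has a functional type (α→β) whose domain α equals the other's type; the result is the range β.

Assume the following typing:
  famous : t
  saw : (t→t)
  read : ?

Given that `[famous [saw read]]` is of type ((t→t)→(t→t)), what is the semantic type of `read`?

((t→t)→(t→((t→t)→(t→t))))

At [famous [saw read]] (required: ((t→t)→(t→t))): famous is t, which is not a function with range ((t→t)→(t→t)); hence [saw read] is the functor — type (t→((t→t)→(t→t))).
At [saw read] (required: (t→((t→t)→(t→t)))): saw is (t→t), which is not a function with range (t→((t→t)→(t→t))); hence read is the functor — type ((t→t)→(t→((t→t)→(t→t)))).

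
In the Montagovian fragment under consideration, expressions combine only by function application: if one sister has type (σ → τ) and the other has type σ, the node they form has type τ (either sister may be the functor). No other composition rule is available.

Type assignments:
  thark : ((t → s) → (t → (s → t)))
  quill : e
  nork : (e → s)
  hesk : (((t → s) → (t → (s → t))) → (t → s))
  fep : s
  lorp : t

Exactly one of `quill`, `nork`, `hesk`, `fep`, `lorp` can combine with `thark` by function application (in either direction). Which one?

hesk

quill : e — does not combine with thark.
nork : (e → s) — does not combine with thark.
hesk — combines: hesk : (((t → s) → (t → (s → t))) → (t → s)) takes thark : ((t → s) → (t → (s → t))) as argument, giving (t → s).
fep : s — does not combine with thark.
lorp : t — does not combine with thark.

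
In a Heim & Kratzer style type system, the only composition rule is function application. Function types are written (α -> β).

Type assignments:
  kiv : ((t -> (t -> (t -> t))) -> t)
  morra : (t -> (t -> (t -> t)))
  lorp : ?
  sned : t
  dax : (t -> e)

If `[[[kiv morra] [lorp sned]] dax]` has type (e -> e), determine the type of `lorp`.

(t -> (t -> ((t -> e) -> (e -> e))))

[[[kiv morra] [lorp sned]] dax] must have type (e -> e). The sister dax has type (t -> e); that is not a function onto (e -> e), so [[kiv morra] [lorp sned]] must be the functor, of type ((t -> e) -> (e -> e)).
[[kiv morra] [lorp sned]] must have type ((t -> e) -> (e -> e)). The sister [kiv morra] has type t; that is not a function onto ((t -> e) -> (e -> e)), so [lorp sned] must be the functor, of type (t -> ((t -> e) -> (e -> e))).
[lorp sned] must have type (t -> ((t -> e) -> (e -> e))). The sister sned has type t; that is not a function onto (t -> ((t -> e) -> (e -> e))), so lorp must be the functor, of type (t -> (t -> ((t -> e) -> (e -> e)))).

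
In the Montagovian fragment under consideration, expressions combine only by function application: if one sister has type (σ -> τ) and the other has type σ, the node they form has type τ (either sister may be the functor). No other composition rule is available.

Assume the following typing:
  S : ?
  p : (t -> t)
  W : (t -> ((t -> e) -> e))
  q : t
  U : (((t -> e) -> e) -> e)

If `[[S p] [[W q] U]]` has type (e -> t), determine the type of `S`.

[[S p] [[W q] U]] is required to be (e -> t). [[W q] U] : e cannot yield (e -> t) as functor, so [S p] : (e -> (e -> t)).
[S p] is required to be (e -> (e -> t)). p : (t -> t) cannot yield (e -> (e -> t)) as functor, so S : ((t -> t) -> (e -> (e -> t))).

((t -> t) -> (e -> (e -> t)))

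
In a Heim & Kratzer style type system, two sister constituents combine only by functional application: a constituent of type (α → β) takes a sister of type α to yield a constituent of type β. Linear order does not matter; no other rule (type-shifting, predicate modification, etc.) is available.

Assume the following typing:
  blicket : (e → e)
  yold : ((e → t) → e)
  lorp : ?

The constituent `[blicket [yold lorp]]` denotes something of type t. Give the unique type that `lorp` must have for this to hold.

[blicket [yold lorp]] must have type t. The sister blicket has type (e → e); that is not a function onto t, so [yold lorp] must be the functor, of type ((e → e) → t).
[yold lorp] must have type ((e → e) → t). The sister yold has type ((e → t) → e); that is not a function onto ((e → e) → t), so lorp must be the functor, of type (((e → t) → e) → ((e → e) → t)).

(((e → t) → e) → ((e → e) → t))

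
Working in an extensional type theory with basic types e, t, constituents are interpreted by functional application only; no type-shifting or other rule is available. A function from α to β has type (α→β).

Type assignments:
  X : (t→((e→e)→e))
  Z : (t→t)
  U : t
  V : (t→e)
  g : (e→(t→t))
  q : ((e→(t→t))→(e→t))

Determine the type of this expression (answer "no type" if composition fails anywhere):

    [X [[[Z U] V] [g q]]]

[Z U]: functor Z : (t→t), argument U : t; result t.
[[Z U] V]: functor V : (t→e), argument [Z U] : t; result e.
[g q]: functor q : ((e→(t→t))→(e→t)), argument g : (e→(t→t)); result (e→t).
[[[Z U] V] [g q]]: functor [g q] : (e→t), argument [[Z U] V] : e; result t.
[X [[[Z U] V] [g q]]]: functor X : (t→((e→e)→e)), argument [[[Z U] V] [g q]] : t; result ((e→e)→e).

((e→e)→e)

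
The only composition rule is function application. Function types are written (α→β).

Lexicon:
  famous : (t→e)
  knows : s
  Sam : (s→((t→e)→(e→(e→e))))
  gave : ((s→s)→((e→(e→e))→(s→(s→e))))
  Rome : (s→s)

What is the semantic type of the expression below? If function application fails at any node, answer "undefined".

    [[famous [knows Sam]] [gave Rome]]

(s→(s→e))

[knows Sam] — Sam of type (s→((t→e)→(e→(e→e)))) combines with knows of type s: type ((t→e)→(e→(e→e))).
[famous [knows Sam]] — [knows Sam] of type ((t→e)→(e→(e→e))) combines with famous of type (t→e): type (e→(e→e)).
[gave Rome] — gave of type ((s→s)→((e→(e→e))→(s→(s→e)))) combines with Rome of type (s→s): type ((e→(e→e))→(s→(s→e))).
[[famous [knows Sam]] [gave Rome]] — [gave Rome] of type ((e→(e→e))→(s→(s→e))) combines with [famous [knows Sam]] of type (e→(e→e)): type (s→(s→e)).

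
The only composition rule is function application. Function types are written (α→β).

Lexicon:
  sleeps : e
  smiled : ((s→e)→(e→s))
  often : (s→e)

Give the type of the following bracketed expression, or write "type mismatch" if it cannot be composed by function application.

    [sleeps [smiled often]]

At [smiled often], smiled : ((s→e)→(e→s)) takes often : (s→e), giving (e→s).
At [sleeps [smiled often]], [smiled often] : (e→s) takes sleeps : e, giving s.

s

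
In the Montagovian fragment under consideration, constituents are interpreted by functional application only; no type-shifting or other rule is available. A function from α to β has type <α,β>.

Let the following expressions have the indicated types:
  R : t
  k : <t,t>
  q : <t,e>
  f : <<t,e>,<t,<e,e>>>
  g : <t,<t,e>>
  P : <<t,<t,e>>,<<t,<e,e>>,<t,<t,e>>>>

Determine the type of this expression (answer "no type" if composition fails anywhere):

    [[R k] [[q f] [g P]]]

<t,e>

[R k]: k is <t,t>, R is t; result t.
[q f]: f is <<t,e>,<t,<e,e>>>, q is <t,e>; result <t,<e,e>>.
[g P]: P is <<t,<t,e>>,<<t,<e,e>>,<t,<t,e>>>>, g is <t,<t,e>>; result <<t,<e,e>>,<t,<t,e>>>.
[[q f] [g P]]: [g P] is <<t,<e,e>>,<t,<t,e>>>, [q f] is <t,<e,e>>; result <t,<t,e>>.
[[R k] [[q f] [g P]]]: [[q f] [g P]] is <t,<t,e>>, [R k] is t; result <t,e>.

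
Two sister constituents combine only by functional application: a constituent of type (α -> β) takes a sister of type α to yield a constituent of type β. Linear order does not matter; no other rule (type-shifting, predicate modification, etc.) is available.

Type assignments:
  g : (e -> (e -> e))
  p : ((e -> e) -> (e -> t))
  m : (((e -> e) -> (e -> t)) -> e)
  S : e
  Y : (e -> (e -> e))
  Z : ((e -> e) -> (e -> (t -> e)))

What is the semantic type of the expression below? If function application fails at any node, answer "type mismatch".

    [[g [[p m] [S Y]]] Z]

(e -> (t -> e))

[p m]: m is (((e -> e) -> (e -> t)) -> e), p is ((e -> e) -> (e -> t)); result e.
[S Y]: Y is (e -> (e -> e)), S is e; result (e -> e).
[[p m] [S Y]]: [S Y] is (e -> e), [p m] is e; result e.
[g [[p m] [S Y]]]: g is (e -> (e -> e)), [[p m] [S Y]] is e; result (e -> e).
[[g [[p m] [S Y]]] Z]: Z is ((e -> e) -> (e -> (t -> e))), [g [[p m] [S Y]]] is (e -> e); result (e -> (t -> e)).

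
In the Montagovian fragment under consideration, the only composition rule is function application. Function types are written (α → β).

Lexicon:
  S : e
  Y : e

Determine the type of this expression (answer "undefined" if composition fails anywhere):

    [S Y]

[S Y]: e with e — neither is a function whose domain matches the other; composition fails here.

undefined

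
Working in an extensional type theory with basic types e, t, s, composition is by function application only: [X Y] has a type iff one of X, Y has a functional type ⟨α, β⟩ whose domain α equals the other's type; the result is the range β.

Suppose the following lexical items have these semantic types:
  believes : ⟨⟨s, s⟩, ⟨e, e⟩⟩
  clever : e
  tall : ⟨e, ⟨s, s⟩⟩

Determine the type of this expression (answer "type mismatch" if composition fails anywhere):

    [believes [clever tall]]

⟨e, e⟩

[clever tall]: tall is ⟨e, ⟨s, s⟩⟩, clever is e; result ⟨s, s⟩.
[believes [clever tall]]: believes is ⟨⟨s, s⟩, ⟨e, e⟩⟩, [clever tall] is ⟨s, s⟩; result ⟨e, e⟩.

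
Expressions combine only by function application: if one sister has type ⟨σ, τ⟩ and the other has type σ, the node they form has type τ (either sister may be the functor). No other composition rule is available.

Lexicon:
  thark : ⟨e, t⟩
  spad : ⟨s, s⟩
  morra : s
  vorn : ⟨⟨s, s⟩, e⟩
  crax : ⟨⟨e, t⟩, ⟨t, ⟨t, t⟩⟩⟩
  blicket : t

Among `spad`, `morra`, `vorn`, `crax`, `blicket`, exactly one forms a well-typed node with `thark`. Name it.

crax

spad : ⟨s, s⟩ — neither side's domain matches the other.
morra : s — neither side's domain matches the other.
vorn : ⟨⟨s, s⟩, e⟩ — neither side's domain matches the other.
crax — combines: crax : ⟨⟨e, t⟩, ⟨t, ⟨t, t⟩⟩⟩ takes thark : ⟨e, t⟩ as argument, giving ⟨t, ⟨t, t⟩⟩.
blicket : t — neither side's domain matches the other.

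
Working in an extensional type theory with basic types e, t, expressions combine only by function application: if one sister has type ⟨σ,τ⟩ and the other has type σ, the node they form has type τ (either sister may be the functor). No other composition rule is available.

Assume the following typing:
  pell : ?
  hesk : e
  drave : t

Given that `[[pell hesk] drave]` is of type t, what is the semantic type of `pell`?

At [[pell hesk] drave] (required: t): drave is t, which is not a function with range t; hence [pell hesk] is the functor — type ⟨t,t⟩.
At [pell hesk] (required: ⟨t,t⟩): hesk is e, which is not a function with range ⟨t,t⟩; hence pell is the functor — type ⟨e,⟨t,t⟩⟩.

⟨e,⟨t,t⟩⟩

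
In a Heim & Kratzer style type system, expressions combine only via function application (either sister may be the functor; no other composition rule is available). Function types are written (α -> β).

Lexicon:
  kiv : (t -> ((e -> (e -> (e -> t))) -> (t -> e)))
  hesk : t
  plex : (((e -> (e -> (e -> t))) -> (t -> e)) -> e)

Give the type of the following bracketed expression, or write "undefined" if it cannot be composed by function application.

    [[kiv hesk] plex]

e

At [kiv hesk], kiv : (t -> ((e -> (e -> (e -> t))) -> (t -> e))) takes hesk : t, giving ((e -> (e -> (e -> t))) -> (t -> e)).
At [[kiv hesk] plex], plex : (((e -> (e -> (e -> t))) -> (t -> e)) -> e) takes [kiv hesk] : ((e -> (e -> (e -> t))) -> (t -> e)), giving e.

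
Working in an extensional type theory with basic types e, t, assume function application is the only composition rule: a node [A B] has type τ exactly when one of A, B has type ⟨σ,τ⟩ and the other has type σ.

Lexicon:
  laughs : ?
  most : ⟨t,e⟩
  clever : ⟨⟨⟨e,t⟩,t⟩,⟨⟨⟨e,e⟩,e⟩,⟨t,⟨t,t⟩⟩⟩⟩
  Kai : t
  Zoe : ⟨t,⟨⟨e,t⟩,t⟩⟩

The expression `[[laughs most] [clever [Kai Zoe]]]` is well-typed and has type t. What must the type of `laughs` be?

⟨⟨t,e⟩,⟨⟨⟨⟨e,e⟩,e⟩,⟨t,⟨t,t⟩⟩⟩,t⟩⟩

For [[laughs most] [clever [Kai Zoe]]] to have type t with [clever [Kai Zoe]] of type ⟨⟨⟨e,e⟩,e⟩,⟨t,⟨t,t⟩⟩⟩, [laughs most] must be the function: [laughs most] : ⟨⟨⟨⟨e,e⟩,e⟩,⟨t,⟨t,t⟩⟩⟩,t⟩.
For [laughs most] to have type ⟨⟨⟨⟨e,e⟩,e⟩,⟨t,⟨t,t⟩⟩⟩,t⟩ with most of type ⟨t,e⟩, laughs must be the function: laughs : ⟨⟨t,e⟩,⟨⟨⟨⟨e,e⟩,e⟩,⟨t,⟨t,t⟩⟩⟩,t⟩⟩.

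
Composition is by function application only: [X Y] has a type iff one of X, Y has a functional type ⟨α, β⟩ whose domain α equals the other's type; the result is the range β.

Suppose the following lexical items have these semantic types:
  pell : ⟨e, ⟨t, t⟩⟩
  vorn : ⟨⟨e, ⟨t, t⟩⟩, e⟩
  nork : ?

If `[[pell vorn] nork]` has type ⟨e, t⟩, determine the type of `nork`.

⟨e, ⟨e, t⟩⟩

At [[pell vorn] nork] (required: ⟨e, t⟩): [pell vorn] is e, which is not a function with range ⟨e, t⟩; hence nork is the functor — type ⟨e, ⟨e, t⟩⟩.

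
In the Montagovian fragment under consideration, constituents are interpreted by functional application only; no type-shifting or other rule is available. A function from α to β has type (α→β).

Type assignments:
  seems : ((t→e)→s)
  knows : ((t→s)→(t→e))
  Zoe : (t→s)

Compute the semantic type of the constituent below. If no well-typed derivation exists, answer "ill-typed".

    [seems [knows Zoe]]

s

[knows Zoe]: functor knows : ((t→s)→(t→e)), argument Zoe : (t→s); result (t→e).
[seems [knows Zoe]]: functor seems : ((t→e)→s), argument [knows Zoe] : (t→e); result s.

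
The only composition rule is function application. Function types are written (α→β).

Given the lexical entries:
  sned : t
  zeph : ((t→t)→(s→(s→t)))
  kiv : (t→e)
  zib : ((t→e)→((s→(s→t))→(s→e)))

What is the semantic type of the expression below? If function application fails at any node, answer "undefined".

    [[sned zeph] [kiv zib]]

[sned zeph]: t and ((t→t)→(s→(s→t))) cannot combine by function application — type clash.

undefined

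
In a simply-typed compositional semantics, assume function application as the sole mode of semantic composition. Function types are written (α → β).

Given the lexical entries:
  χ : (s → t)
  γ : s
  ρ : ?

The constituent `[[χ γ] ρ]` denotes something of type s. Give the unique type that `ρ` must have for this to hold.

(t → s)

For [[χ γ] ρ] to have type s with [χ γ] of type t, ρ must be the function: ρ : (t → s).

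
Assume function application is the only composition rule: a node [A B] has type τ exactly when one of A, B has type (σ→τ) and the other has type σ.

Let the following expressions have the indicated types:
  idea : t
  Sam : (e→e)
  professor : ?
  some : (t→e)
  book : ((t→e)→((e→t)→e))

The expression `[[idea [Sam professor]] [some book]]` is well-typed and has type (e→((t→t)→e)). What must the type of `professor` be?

[[idea [Sam professor]] [some book]] must have type (e→((t→t)→e)). The sister [some book] has type ((e→t)→e); that is not a function onto (e→((t→t)→e)), so [idea [Sam professor]] must be the functor, of type (((e→t)→e)→(e→((t→t)→e))).
[idea [Sam professor]] must have type (((e→t)→e)→(e→((t→t)→e))). The sister idea has type t; that is not a function onto (((e→t)→e)→(e→((t→t)→e))), so [Sam professor] must be the functor, of type (t→(((e→t)→e)→(e→((t→t)→e)))).
[Sam professor] must have type (t→(((e→t)→e)→(e→((t→t)→e)))). The sister Sam has type (e→e); that is not a function onto (t→(((e→t)→e)→(e→((t→t)→e)))), so professor must be the functor, of type ((e→e)→(t→(((e→t)→e)→(e→((t→t)→e))))).

((e→e)→(t→(((e→t)→e)→(e→((t→t)→e)))))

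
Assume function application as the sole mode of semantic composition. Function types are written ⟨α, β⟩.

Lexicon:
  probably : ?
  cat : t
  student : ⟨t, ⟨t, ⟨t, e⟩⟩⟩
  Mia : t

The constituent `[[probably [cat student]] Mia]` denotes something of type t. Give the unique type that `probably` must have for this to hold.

At [[probably [cat student]] Mia] (required: t): Mia is t, which is not a function with range t; hence [probably [cat student]] is the functor — type ⟨t, t⟩.
At [probably [cat student]] (required: ⟨t, t⟩): [cat student] is ⟨t, ⟨t, e⟩⟩, which is not a function with range ⟨t, t⟩; hence probably is the functor — type ⟨⟨t, ⟨t, e⟩⟩, ⟨t, t⟩⟩.

⟨⟨t, ⟨t, e⟩⟩, ⟨t, t⟩⟩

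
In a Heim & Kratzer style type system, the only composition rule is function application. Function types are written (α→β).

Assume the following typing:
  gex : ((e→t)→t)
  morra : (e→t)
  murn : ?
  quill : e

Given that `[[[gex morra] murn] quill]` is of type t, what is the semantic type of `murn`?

[[[gex morra] murn] quill] is required to be t. quill : e cannot yield t as functor, so [[gex morra] murn] : (e→t).
[[gex morra] murn] is required to be (e→t). [gex morra] : t cannot yield (e→t) as functor, so murn : (t→(e→t)).

(t→(e→t))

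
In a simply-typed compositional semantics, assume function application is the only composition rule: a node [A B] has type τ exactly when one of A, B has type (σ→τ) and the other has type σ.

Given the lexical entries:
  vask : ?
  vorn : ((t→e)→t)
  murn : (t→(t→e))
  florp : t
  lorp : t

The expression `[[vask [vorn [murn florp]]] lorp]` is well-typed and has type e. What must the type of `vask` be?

[[vask [vorn [murn florp]]] lorp] must have type e. The sister lorp has type t; that is not a function onto e, so [vask [vorn [murn florp]]] must be the functor, of type (t→e).
[vask [vorn [murn florp]]] must have type (t→e). The sister [vorn [murn florp]] has type t; that is not a function onto (t→e), so vask must be the functor, of type (t→(t→e)).

(t→(t→e))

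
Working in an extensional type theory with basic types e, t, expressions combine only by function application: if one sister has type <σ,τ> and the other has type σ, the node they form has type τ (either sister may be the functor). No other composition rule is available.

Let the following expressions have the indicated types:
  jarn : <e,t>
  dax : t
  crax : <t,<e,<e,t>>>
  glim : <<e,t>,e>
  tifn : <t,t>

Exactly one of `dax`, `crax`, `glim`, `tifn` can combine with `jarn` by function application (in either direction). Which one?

dax : t — no; jarn wants e, and dax wants nothing (atomic).
crax : <t,<e,<e,t>>> — no; jarn wants e, and crax wants t.
glim — combines: glim : <<e,t>,e> takes jarn : <e,t> as argument, giving e.
tifn : <t,t> — no; jarn wants e, and tifn wants t.

glim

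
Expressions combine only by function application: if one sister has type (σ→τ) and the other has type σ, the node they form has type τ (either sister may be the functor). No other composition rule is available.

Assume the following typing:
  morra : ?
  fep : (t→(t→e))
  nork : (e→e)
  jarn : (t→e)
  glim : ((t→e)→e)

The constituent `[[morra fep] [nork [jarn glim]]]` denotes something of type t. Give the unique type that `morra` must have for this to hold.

((t→(t→e))→(e→t))

[[morra fep] [nork [jarn glim]]] must have type t. The sister [nork [jarn glim]] has type e; that is not a function onto t, so [morra fep] must be the functor, of type (e→t).
[morra fep] must have type (e→t). The sister fep has type (t→(t→e)); that is not a function onto (e→t), so morra must be the functor, of type ((t→(t→e))→(e→t)).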